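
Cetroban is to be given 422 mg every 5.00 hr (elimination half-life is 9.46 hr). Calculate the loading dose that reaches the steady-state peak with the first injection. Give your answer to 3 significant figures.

1380 mg

k = ln 2 / 9.46 = 0.07327 hr⁻¹
Accumulation ratio R = 1 / (1 − e^(−kτ)) = 1 / (1 − e^(−0.07327×5.00)) = 1 / (1 − 0.6933) = 3.260
Loading dose = maintenance dose × R = 422 × 3.260 ≈ 1380 mg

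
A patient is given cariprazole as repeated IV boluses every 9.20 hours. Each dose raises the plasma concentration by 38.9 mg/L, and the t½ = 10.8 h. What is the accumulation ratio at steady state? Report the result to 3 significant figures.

k = ln 2 / 10.8 = 0.06418 h⁻¹
Fraction remaining after one interval: e^(−kτ) = e^(−0.06418 × 9.20) = 0.5541
R = 1 / (1 − 0.5541) = 1 / 0.4459 ≈ 2.24

2.24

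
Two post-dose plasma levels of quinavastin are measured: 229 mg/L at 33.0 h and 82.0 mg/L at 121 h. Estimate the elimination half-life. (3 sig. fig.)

k = ln(C₁/C₂) / (t₂ − t₁) = ln(229/82.0) / (121 − 33.0)
  = 1.027 / 88.00 = 0.01167 h⁻¹
t½ = ln 2 / k = ln 2 / 0.01167 ≈ 59.4 hours

59.4 hours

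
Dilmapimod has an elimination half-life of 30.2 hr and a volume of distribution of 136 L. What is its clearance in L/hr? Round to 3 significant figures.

k = ln 2 / t½ = ln 2 / 30.2 = 0.02295 hr⁻¹
CL = k · V = 0.02295 × 136 ≈ 3.12 L/hr

3.12 L/hr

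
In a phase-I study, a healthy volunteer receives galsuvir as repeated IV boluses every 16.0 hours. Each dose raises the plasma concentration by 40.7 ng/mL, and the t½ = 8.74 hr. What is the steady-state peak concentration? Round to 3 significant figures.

56.6 ng/mL

k = ln 2 / 8.74 = 0.07931 hr⁻¹
Fraction remaining after one interval: e^(−kτ) = e^(−0.07931 × 16.0) = 0.2811
R = 1 / (1 − 0.2811) = 1.391
Css,max = 40.7 × 1.391 ≈ 56.6 ng/mL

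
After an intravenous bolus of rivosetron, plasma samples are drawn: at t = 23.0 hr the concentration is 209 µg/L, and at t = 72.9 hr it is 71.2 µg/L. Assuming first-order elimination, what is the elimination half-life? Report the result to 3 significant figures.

32.1 hours

k = ln(C₁/C₂) / (t₂ − t₁) = ln(209/71.2) / (72.9 − 23.0)
  = 1.077 / 49.90 = 0.02158 hr⁻¹
t½ = ln 2 / k = ln 2 / 0.02158 ≈ 32.1 hours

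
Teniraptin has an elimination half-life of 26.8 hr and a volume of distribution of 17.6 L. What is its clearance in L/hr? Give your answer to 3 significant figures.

0.455 L/hr

k = ln 2 / t½ = ln 2 / 26.8 = 0.02586 hr⁻¹
CL = k · V = 0.02586 × 17.6 ≈ 0.455 L/hr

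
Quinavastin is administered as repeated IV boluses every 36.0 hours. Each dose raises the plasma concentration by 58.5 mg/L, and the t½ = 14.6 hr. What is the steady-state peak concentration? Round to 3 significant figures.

k = ln 2 / 14.6 = 0.04748 hr⁻¹
Fraction remaining after one interval: e^(−kτ) = e^(−0.04748 × 36.0) = 0.1810
R = 1 / (1 − 0.1810) = 1.221
Css,max = 58.5 × 1.221 ≈ 71.4 mg/L

71.4 mg/L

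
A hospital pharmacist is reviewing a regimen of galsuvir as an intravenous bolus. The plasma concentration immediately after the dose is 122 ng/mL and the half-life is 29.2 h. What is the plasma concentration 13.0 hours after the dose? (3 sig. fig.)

89.6 ng/mL

k = ln 2 / 29.2 = 0.02374 h⁻¹
C(t) = C₀ e^(−kt) = 122 × e^(−0.02374 × 13.0) = 122 × e^(−0.3086) = 122 × 0.7345 ≈ 89.6 ng/mL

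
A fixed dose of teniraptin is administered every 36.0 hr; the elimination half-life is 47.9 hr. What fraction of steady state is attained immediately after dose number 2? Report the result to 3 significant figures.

k = ln 2 / 47.9 = 0.01447 hr⁻¹
f_n = 1 − e^(−nkτ) = 1 − e^(−2 × 0.01447 × 36.0) = 1 − e^(−1.042) = 1 − 0.3528 ≈ 0.647

0.647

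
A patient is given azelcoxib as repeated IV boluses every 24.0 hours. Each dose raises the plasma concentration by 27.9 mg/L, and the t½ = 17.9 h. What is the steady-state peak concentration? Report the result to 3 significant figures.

k = ln 2 / 17.9 = 0.03872 h⁻¹
Fraction remaining after one interval: e^(−kτ) = e^(−0.03872 × 24.0) = 0.3948
R = 1 / (1 − 0.3948) = 1.652
Css,max = 27.9 × 1.652 ≈ 46.1 mg/L

46.1 mg/L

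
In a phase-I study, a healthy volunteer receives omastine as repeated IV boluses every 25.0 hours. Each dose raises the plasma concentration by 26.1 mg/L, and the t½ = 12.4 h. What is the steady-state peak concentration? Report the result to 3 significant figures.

34.7 mg/L

k = ln 2 / 12.4 = 0.05590 h⁻¹
Fraction remaining after one interval: e^(−kτ) = e^(−0.05590 × 25.0) = 0.2472
R = 1 / (1 − 0.2472) = 1.328
Css,max = 26.1 × 1.328 ≈ 34.7 mg/L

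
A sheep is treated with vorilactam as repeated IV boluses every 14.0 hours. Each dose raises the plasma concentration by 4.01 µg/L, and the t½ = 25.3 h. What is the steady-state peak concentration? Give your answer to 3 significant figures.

12.6 µg/L

k = ln 2 / 25.3 = 0.02740 h⁻¹
Fraction remaining after one interval: e^(−kτ) = e^(−0.02740 × 14.0) = 0.6814
R = 1 / (1 − 0.6814) = 3.139
Css,max = 4.01 × 3.139 ≈ 12.6 µg/L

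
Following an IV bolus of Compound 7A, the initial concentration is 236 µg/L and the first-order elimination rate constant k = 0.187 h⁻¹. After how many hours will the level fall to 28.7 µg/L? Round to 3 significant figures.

11.3 hours

C(t) = C₀ e^(−kt)  ⇒  t = ln(C₀/C) / k
t = ln(236/28.7) / 0.1870 = 2.107 / 0.1870 ≈ 11.3 hours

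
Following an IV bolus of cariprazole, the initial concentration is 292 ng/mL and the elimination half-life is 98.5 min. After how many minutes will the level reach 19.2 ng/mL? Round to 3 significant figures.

387 minutes

k = ln 2 / 98.5 = 0.007037 min⁻¹
C(t) = C₀ e^(−kt)  ⇒  t = ln(C₀/C) / k
t = ln(292/19.2) / 0.007037 = 2.722 / 0.007037 ≈ 387 minutes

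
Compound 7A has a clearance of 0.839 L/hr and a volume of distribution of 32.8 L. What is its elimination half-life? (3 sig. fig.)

k = CL / V = 0.839 / 32.8 = 0.02558 hr⁻¹
t½ = ln 2 / k = ln 2 / 0.02558 ≈ 27.1 hours

27.1 hours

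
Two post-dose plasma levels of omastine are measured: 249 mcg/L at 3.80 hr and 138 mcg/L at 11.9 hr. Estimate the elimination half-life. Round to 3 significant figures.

k = ln(C₁/C₂) / (t₂ − t₁) = ln(249/138) / (11.9 − 3.80)
  = 0.5902 / 8.100 = 0.07286 hr⁻¹
t½ = ln 2 / k = ln 2 / 0.07286 ≈ 9.51 hours

9.51 hours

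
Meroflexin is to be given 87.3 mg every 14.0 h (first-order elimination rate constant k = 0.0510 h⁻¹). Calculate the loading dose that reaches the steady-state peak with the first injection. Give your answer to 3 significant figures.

Accumulation ratio R = 1 / (1 − e^(−kτ)) = 1 / (1 − e^(−0.05100×14.0)) = 1 / (1 − 0.4897) = 1.960
Loading dose = maintenance dose × R = 87.3 × 1.960 ≈ 171 mg

171 mg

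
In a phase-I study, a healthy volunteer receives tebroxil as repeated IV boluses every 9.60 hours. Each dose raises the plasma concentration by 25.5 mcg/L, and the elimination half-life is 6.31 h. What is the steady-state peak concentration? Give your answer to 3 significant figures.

k = ln 2 / 6.31 = 0.1098 h⁻¹
Fraction remaining after one interval: e^(−kτ) = e^(−0.1098 × 9.60) = 0.3483
R = 1 / (1 − 0.3483) = 1.535
Css,max = 25.5 × 1.535 ≈ 39.1 mcg/L

39.1 mcg/L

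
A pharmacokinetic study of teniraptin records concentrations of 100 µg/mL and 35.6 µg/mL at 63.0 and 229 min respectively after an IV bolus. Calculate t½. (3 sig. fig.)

111 minutes

k = ln(C₁/C₂) / (t₂ − t₁) = ln(100/35.6) / (229 − 63.0)
  = 1.033 / 166.0 = 0.006222 min⁻¹
t½ = ln 2 / k = ln 2 / 0.006222 ≈ 111 minutes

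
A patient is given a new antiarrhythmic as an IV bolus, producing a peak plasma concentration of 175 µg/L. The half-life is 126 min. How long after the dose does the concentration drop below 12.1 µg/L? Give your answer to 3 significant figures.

k = ln 2 / 126 = 0.005501 min⁻¹
C(t) = C₀ e^(−kt)  ⇒  t = ln(C₀/C) / k
t = ln(175/12.1) / 0.005501 = 2.672 / 0.005501 ≈ 486 minutes

486 minutes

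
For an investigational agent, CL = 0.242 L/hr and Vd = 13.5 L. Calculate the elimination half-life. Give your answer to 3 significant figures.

38.7 hours

k = CL / V = 0.242 / 13.5 = 0.01793 hr⁻¹
t½ = ln 2 / k = ln 2 / 0.01793 ≈ 38.7 hours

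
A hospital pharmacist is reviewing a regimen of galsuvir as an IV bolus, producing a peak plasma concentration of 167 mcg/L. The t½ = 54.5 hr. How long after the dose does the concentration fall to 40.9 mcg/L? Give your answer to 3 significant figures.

111 hours

k = ln 2 / 54.5 = 0.01272 hr⁻¹
C(t) = C₀ e^(−kt)  ⇒  t = ln(C₀/C) / k
t = ln(167/40.9) / 0.01272 = 1.407 / 0.01272 ≈ 111 hours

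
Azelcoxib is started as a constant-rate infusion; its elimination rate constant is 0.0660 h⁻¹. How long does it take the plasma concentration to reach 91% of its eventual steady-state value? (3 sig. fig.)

36.5 hours

f = 1 − e^(−kt)  ⇒  t = −ln(1 − f) / k
t = −ln(1 − 0.91) / 0.06600 = 2.408 / 0.06600 ≈ 36.5 hours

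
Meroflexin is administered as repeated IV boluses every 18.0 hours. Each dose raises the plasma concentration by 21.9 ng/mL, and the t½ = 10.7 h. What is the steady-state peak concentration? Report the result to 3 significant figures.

31.8 ng/mL

k = ln 2 / 10.7 = 0.06478 h⁻¹
Fraction remaining after one interval: e^(−kτ) = e^(−0.06478 × 18.0) = 0.3116
R = 1 / (1 − 0.3116) = 1.453
Css,max = 21.9 × 1.453 ≈ 31.8 ng/mL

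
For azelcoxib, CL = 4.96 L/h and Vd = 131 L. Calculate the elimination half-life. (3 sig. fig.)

k = CL / V = 4.96 / 131 = 0.03786 h⁻¹
t½ = ln 2 / k = ln 2 / 0.03786 ≈ 18.3 hours

18.3 hours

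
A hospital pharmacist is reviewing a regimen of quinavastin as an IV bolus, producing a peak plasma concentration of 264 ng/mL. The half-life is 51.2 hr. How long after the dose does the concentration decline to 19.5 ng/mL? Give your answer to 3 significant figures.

192 hours

k = ln 2 / 51.2 = 0.01354 hr⁻¹
C(t) = C₀ e^(−kt)  ⇒  t = ln(C₀/C) / k
t = ln(264/19.5) / 0.01354 = 2.606 / 0.01354 ≈ 192 hours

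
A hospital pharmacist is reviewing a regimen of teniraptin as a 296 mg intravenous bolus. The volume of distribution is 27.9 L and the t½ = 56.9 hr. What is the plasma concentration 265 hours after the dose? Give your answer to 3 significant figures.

C₀ = dose / V = 296 / 27.9 = 10.61 µg/mL
k = ln 2 / 56.9 = 0.01218 hr⁻¹
C(t) = C₀ e^(−kt) = 10.61 × e^(−0.01218 × 265) = 10.61 × e^(−3.228) = 10.61 × 0.03963 ≈ 0.420 µg/mL

0.420 µg/mL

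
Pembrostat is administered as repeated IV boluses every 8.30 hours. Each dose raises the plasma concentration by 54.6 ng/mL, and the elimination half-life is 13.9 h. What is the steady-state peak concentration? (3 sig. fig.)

k = ln 2 / 13.9 = 0.04987 h⁻¹
Fraction remaining after one interval: e^(−kτ) = e^(−0.04987 × 8.30) = 0.6611
R = 1 / (1 − 0.6611) = 2.950
Css,max = 54.6 × 2.950 ≈ 161 ng/mL

161 ng/mL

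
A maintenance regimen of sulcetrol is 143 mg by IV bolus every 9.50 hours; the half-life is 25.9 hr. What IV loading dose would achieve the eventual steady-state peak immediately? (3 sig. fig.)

k = ln 2 / 25.9 = 0.02676 hr⁻¹
Accumulation ratio R = 1 / (1 − e^(−kτ)) = 1 / (1 − e^(−0.02676×9.50)) = 1 / (1 − 0.7755) = 4.454
Loading dose = maintenance dose × R = 143 × 4.454 ≈ 637 mg

637 mg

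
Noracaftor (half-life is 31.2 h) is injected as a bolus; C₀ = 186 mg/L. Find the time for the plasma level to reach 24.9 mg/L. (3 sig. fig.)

90.5 hours

k = ln 2 / 31.2 = 0.02222 h⁻¹
C(t) = C₀ e^(−kt)  ⇒  t = ln(C₀/C) / k
t = ln(186/24.9) / 0.02222 = 2.011 / 0.02222 ≈ 90.5 hours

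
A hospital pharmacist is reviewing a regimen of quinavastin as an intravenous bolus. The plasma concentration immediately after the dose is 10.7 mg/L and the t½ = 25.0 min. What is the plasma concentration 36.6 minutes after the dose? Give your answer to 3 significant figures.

k = ln 2 / 25.0 = 0.02773 min⁻¹
36.6 min is 1.464 half-lives, so C = 10.7 × (1/2)^1.464 = 10.7 × 0.3625 ≈ 3.88 mg/L

3.88 mg/L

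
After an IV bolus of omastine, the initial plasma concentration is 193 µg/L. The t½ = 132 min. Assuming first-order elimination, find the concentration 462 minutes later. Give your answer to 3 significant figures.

k = ln 2 / 132 = 0.005251 min⁻¹
C(t) = C₀ e^(−kt) = 193 × e^(−0.005251 × 462) = 193 × e^(−2.426) = 193 × 0.08839 ≈ 17.1 µg/L

17.1 µg/L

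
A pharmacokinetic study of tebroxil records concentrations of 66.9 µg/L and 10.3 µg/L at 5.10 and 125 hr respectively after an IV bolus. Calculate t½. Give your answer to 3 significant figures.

k = ln(C₁/C₂) / (t₂ − t₁) = ln(66.9/10.3) / (125 − 5.10)
  = 1.871 / 119.9 = 0.01561 hr⁻¹
t½ = ln 2 / k = ln 2 / 0.01561 ≈ 44.4 hours

44.4 hours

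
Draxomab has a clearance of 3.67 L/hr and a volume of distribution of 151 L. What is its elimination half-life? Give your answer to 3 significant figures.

28.5 hours

k = CL / V = 3.67 / 151 = 0.02430 hr⁻¹
t½ = ln 2 / k = ln 2 / 0.02430 ≈ 28.5 hours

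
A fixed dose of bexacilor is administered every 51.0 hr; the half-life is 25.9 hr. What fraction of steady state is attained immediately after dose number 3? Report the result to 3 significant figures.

0.983

k = ln 2 / 25.9 = 0.02676 hr⁻¹
f_n = 1 − e^(−nkτ) = 1 − e^(−3 × 0.02676 × 51.0) = 1 − e^(−4.095) = 1 − 0.01666 ≈ 0.983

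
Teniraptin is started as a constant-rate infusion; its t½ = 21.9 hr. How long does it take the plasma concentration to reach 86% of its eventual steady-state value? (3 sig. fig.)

k = ln 2 / 21.9 = 0.03165 hr⁻¹
f = 1 − e^(−kt)  ⇒  t = −ln(1 − f) / k
t = −ln(1 − 0.86) / 0.03165 = 1.966 / 0.03165 ≈ 62.1 hours

62.1 hours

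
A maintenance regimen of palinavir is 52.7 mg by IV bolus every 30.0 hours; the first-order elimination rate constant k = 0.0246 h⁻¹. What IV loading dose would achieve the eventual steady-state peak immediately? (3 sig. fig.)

101 mg

Accumulation ratio R = 1 / (1 − e^(−kτ)) = 1 / (1 − e^(−0.02460×30.0)) = 1 / (1 − 0.4781) = 1.916
Loading dose = maintenance dose × R = 52.7 × 1.916 ≈ 101 mg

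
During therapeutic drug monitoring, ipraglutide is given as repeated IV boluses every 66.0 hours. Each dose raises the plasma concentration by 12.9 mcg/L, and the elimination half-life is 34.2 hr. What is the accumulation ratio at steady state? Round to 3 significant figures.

1.36

k = ln 2 / 34.2 = 0.02027 hr⁻¹
Fraction remaining after one interval: e^(−kτ) = e^(−0.02027 × 66.0) = 0.2625
R = 1 / (1 − 0.2625) = 1 / 0.7375 ≈ 1.36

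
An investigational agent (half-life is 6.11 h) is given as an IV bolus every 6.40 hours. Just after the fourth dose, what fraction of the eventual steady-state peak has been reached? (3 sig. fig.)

0.945

k = ln 2 / 6.11 = 0.1134 h⁻¹
f_n = 1 − e^(−nkτ) = 1 − e^(−4 × 0.1134 × 6.40) = 1 − e^(−2.904) = 1 − 0.05479 ≈ 0.945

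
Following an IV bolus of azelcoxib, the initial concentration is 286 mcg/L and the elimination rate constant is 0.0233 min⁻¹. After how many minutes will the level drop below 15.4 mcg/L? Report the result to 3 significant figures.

125 minutes

C(t) = C₀ e^(−kt)  ⇒  t = ln(C₀/C) / k
t = ln(286/15.4) / 0.02330 = 2.922 / 0.02330 ≈ 125 minutes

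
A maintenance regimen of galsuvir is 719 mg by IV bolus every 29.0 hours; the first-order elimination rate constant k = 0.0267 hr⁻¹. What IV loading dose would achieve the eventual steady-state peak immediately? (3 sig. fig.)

1330 mg

Accumulation ratio R = 1 / (1 − e^(−kτ)) = 1 / (1 − e^(−0.02670×29.0)) = 1 / (1 − 0.4610) = 1.855
Loading dose = maintenance dose × R = 719 × 1.855 ≈ 1330 mg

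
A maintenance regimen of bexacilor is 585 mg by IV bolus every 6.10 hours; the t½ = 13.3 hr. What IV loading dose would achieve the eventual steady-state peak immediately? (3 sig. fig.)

2150 mg

k = ln 2 / 13.3 = 0.05212 hr⁻¹
Accumulation ratio R = 1 / (1 − e^(−kτ)) = 1 / (1 − e^(−0.05212×6.10)) = 1 / (1 − 0.7277) = 3.672
Loading dose = maintenance dose × R = 585 × 3.672 ≈ 2150 mg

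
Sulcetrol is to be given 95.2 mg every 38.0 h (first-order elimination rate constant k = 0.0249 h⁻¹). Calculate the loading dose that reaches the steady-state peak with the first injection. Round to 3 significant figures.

Accumulation ratio R = 1 / (1 − e^(−kτ)) = 1 / (1 − e^(−0.02490×38.0)) = 1 / (1 − 0.3882) = 1.635
Loading dose = maintenance dose × R = 95.2 × 1.635 ≈ 156 mg

156 mg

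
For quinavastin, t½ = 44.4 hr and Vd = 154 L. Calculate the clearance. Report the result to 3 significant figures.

2.40 L/hr

k = ln 2 / t½ = ln 2 / 44.4 = 0.01561 hr⁻¹
CL = k · V = 0.01561 × 154 ≈ 2.40 L/hr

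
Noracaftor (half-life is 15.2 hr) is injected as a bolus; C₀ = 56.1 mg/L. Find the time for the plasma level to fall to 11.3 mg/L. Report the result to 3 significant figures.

k = ln 2 / 15.2 = 0.04560 hr⁻¹
C(t) = C₀ e^(−kt)  ⇒  t = ln(C₀/C) / k
t = ln(56.1/11.3) / 0.04560 = 1.602 / 0.04560 ≈ 35.1 hours

35.1 hours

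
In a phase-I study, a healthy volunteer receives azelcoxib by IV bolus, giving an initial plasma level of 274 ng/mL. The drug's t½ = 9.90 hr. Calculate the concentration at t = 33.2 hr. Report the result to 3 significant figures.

k = ln 2 / 9.90 = 0.07001 hr⁻¹
33.2 hr is 3.354 half-lives, so C = 274 × (1/2)^3.354 = 274 × 0.09783 ≈ 26.8 ng/mL

26.8 ng/mL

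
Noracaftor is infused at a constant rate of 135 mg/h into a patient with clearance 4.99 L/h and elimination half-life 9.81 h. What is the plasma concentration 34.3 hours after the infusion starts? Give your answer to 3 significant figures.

Css = rate / CL = 135 / 4.99 = 27.05 µg/mL
k = ln 2 / 9.81 = 0.07066 h⁻¹
C(t) = Css (1 − e^(−kt)) = 27.05 × (1 − e^(−2.424)) = 27.05 × 0.9114 ≈ 24.7 µg/mL

24.7 µg/mL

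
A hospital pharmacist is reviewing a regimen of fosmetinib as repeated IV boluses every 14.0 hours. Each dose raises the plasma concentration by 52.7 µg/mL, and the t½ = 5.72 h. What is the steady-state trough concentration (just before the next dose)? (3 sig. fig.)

11.8 µg/mL

k = ln 2 / 5.72 = 0.1212 h⁻¹
Fraction remaining after one interval: e^(−kτ) = e^(−0.1212 × 14.0) = 0.1833
R = 1 / (1 − 0.1833) = 1.224
Css,max = 52.7 × 1.224 = 64.53 µg/mL
Css,min = Css,max × e^(−kτ) = 64.53 × 0.1833 ≈ 11.8 µg/mL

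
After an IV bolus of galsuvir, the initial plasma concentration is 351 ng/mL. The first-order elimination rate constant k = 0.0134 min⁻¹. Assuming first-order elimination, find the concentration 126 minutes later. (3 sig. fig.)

C(t) = C₀ e^(−kt) = 351 × e^(−0.01340 × 126) = 351 × e^(−1.688) = 351 × 0.1848 ≈ 64.9 ng/mL

64.9 ng/mL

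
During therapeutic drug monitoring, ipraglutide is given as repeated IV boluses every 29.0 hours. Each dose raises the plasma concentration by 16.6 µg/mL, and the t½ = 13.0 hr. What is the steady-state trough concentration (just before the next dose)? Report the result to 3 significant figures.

4.49 µg/mL

k = ln 2 / 13.0 = 0.05332 hr⁻¹
Fraction remaining after one interval: e^(−kτ) = e^(−0.05332 × 29.0) = 0.2130
R = 1 / (1 − 0.2130) = 1.271
Css,max = 16.6 × 1.271 = 21.09 µg/mL
Css,min = Css,max × e^(−kτ) = 21.09 × 0.2130 ≈ 4.49 µg/mL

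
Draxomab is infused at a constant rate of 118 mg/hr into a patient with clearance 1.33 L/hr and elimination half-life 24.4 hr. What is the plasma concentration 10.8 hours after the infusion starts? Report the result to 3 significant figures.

23.4 µg/mL

Css = rate / CL = 118 / 1.33 = 88.72 µg/mL
k = ln 2 / 24.4 = 0.02841 hr⁻¹
C(t) = Css (1 − e^(−kt)) = 88.72 × (1 − e^(−0.3068)) = 88.72 × 0.2642 ≈ 23.4 µg/mL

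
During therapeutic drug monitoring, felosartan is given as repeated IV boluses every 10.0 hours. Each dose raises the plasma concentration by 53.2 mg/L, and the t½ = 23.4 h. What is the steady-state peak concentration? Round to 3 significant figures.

208 mg/L

k = ln 2 / 23.4 = 0.02962 h⁻¹
Fraction remaining after one interval: e^(−kτ) = e^(−0.02962 × 10.0) = 0.7436
R = 1 / (1 − 0.7436) = 3.901
Css,max = 53.2 × 3.901 ≈ 208 mg/L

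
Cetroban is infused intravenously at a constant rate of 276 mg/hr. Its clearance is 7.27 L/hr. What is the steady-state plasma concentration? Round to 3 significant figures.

38.0 µg/mL

Css = infusion rate / CL = 276 / 7.27 ≈ 38.0 µg/mL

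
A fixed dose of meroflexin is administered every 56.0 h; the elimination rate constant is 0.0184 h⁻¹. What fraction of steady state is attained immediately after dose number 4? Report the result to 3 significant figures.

f_n = 1 − e^(−nkτ) = 1 − e^(−4 × 0.01840 × 56.0) = 1 − e^(−4.122) = 1 − 0.01622 ≈ 0.984

0.984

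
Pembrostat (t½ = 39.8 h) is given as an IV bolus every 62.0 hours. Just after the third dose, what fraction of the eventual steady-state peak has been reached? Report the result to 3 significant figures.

k = ln 2 / 39.8 = 0.01742 h⁻¹
f_n = 1 − e^(−nkτ) = 1 − e^(−3 × 0.01742 × 62.0) = 1 − e^(−3.239) = 1 − 0.03919 ≈ 0.961

0.961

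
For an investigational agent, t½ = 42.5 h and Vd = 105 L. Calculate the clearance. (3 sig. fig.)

1.71 L/h

k = ln 2 / t½ = ln 2 / 42.5 = 0.01631 h⁻¹
CL = k · V = 0.01631 × 105 ≈ 1.71 L/h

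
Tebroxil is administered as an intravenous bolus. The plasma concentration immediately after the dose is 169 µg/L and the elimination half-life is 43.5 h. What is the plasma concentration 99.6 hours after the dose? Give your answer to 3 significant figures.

34.6 µg/L

k = ln 2 / 43.5 = 0.01593 h⁻¹
C(t) = C₀ e^(−kt) = 169 × e^(−0.01593 × 99.6) = 169 × e^(−1.587) = 169 × 0.2045 ≈ 34.6 µg/L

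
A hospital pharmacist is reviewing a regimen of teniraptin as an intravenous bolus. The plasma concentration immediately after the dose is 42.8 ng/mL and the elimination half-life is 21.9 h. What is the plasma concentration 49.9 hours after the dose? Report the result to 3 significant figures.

8.82 ng/mL

k = ln 2 / 21.9 = 0.03165 h⁻¹
C(t) = C₀ e^(−kt) = 42.8 × e^(−0.03165 × 49.9) = 42.8 × e^(−1.579) = 42.8 × 0.2061 ≈ 8.82 ng/mL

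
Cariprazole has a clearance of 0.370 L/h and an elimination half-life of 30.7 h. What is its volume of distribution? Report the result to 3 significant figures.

16.4 L

k = ln 2 / t½ = ln 2 / 30.7 = 0.02258 h⁻¹
V = CL / k = 0.370 / 0.02258 ≈ 16.4 L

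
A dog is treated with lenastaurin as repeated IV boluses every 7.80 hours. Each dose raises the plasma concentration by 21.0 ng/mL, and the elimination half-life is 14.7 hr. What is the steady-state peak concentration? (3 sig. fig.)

68.2 ng/mL

k = ln 2 / 14.7 = 0.04715 hr⁻¹
Fraction remaining after one interval: e^(−kτ) = e^(−0.04715 × 7.80) = 0.6923
R = 1 / (1 − 0.6923) = 3.250
Css,max = 21.0 × 3.250 ≈ 68.2 ng/mL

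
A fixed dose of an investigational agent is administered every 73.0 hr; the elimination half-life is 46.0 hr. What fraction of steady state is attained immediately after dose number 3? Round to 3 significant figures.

0.963

k = ln 2 / 46.0 = 0.01507 hr⁻¹
f_n = 1 − e^(−nkτ) = 1 − e^(−3 × 0.01507 × 73.0) = 1 − e^(−3.300) = 1 − 0.03688 ≈ 0.963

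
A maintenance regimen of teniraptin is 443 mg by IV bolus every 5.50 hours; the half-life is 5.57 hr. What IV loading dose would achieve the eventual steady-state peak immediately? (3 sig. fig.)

894 mg

k = ln 2 / 5.57 = 0.1244 hr⁻¹
Accumulation ratio R = 1 / (1 − e^(−kτ)) = 1 / (1 − e^(−0.1244×5.50)) = 1 / (1 − 0.5044) = 2.018
Loading dose = maintenance dose × R = 443 × 2.018 ≈ 894 mg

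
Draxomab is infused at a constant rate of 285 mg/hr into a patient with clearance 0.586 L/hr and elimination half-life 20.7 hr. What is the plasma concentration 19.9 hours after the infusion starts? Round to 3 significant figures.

Css = rate / CL = 285 / 0.586 = 486.3 µg/mL
k = ln 2 / 20.7 = 0.03349 hr⁻¹
C(t) = Css (1 − e^(−kt)) = 486.3 × (1 − e^(−0.6664)) = 486.3 × 0.4864 ≈ 237 µg/mL

237 µg/mL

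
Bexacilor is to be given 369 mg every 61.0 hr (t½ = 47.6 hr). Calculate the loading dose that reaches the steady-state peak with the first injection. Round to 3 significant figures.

627 mg

k = ln 2 / 47.6 = 0.01456 hr⁻¹
Accumulation ratio R = 1 / (1 − e^(−kτ)) = 1 / (1 − e^(−0.01456×61.0)) = 1 / (1 − 0.4114) = 1.699
Loading dose = maintenance dose × R = 369 × 1.699 ≈ 627 mg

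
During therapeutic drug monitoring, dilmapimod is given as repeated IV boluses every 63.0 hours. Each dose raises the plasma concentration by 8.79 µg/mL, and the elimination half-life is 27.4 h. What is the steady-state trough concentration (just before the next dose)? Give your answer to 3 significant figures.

k = ln 2 / 27.4 = 0.02530 h⁻¹
Fraction remaining after one interval: e^(−kτ) = e^(−0.02530 × 63.0) = 0.2032
R = 1 / (1 − 0.2032) = 1.255
Css,max = 8.79 × 1.255 = 11.03 µg/mL
Css,min = Css,max × e^(−kτ) = 11.03 × 0.2032 ≈ 2.24 µg/mL

2.24 µg/mL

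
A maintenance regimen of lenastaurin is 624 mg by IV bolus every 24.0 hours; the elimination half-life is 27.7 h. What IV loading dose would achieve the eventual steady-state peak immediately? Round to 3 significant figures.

k = ln 2 / 27.7 = 0.02502 h⁻¹
Accumulation ratio R = 1 / (1 − e^(−kτ)) = 1 / (1 − e^(−0.02502×24.0)) = 1 / (1 − 0.5485) = 2.215
Loading dose = maintenance dose × R = 624 × 2.215 ≈ 1380 mg

1380 mg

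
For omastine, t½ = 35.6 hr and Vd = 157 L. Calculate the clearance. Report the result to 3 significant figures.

3.06 L/hr

k = ln 2 / t½ = ln 2 / 35.6 = 0.01947 hr⁻¹
CL = k · V = 0.01947 × 157 ≈ 3.06 L/hr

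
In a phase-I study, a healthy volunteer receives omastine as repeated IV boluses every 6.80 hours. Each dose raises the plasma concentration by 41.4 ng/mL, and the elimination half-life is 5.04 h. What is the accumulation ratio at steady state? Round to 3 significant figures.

k = ln 2 / 5.04 = 0.1375 h⁻¹
Fraction remaining after one interval: e^(−kτ) = e^(−0.1375 × 6.80) = 0.3925
R = 1 / (1 − 0.3925) = 1 / 0.6075 ≈ 1.65

1.65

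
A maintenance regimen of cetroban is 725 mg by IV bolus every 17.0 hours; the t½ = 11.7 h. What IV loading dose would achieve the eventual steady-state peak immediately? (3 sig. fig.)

k = ln 2 / 11.7 = 0.05924 h⁻¹
Accumulation ratio R = 1 / (1 − e^(−kτ)) = 1 / (1 − e^(−0.05924×17.0)) = 1 / (1 − 0.3653) = 1.575
Loading dose = maintenance dose × R = 725 × 1.575 ≈ 1140 mg

1140 mg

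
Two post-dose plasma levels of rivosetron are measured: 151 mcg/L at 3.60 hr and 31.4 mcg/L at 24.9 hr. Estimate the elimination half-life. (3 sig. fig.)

9.40 hours

k = ln(C₁/C₂) / (t₂ − t₁) = ln(151/31.4) / (24.9 − 3.60)
  = 1.570 / 21.30 = 0.07373 hr⁻¹
t½ = ln 2 / k = ln 2 / 0.07373 ≈ 9.40 hours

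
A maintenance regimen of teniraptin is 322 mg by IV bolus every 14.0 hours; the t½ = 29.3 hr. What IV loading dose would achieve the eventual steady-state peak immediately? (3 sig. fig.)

1140 mg

k = ln 2 / 29.3 = 0.02366 hr⁻¹
Accumulation ratio R = 1 / (1 − e^(−kτ)) = 1 / (1 − e^(−0.02366×14.0)) = 1 / (1 − 0.7181) = 3.547
Loading dose = maintenance dose × R = 322 × 3.547 ≈ 1140 mg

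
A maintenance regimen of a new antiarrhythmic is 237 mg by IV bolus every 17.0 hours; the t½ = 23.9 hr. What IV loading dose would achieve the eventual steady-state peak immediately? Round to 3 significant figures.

609 mg

k = ln 2 / 23.9 = 0.02900 hr⁻¹
Accumulation ratio R = 1 / (1 − e^(−kτ)) = 1 / (1 − e^(−0.02900×17.0)) = 1 / (1 − 0.6108) = 2.569
Loading dose = maintenance dose × R = 237 × 2.569 ≈ 609 mg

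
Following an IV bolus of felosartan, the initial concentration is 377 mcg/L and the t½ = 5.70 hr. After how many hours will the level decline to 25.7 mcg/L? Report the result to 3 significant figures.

22.1 hours

k = ln 2 / 5.70 = 0.1216 hr⁻¹
C(t) = C₀ e^(−kt)  ⇒  t = ln(C₀/C) / k
t = ln(377/25.7) / 0.1216 = 2.686 / 0.1216 ≈ 22.1 hours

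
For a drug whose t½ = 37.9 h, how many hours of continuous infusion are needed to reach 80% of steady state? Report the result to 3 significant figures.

88.0 hours

k = ln 2 / 37.9 = 0.01829 h⁻¹
f = 1 − e^(−kt)  ⇒  t = −ln(1 − f) / k
t = −ln(1 − 0.8) / 0.01829 = 1.609 / 0.01829 ≈ 88.0 hours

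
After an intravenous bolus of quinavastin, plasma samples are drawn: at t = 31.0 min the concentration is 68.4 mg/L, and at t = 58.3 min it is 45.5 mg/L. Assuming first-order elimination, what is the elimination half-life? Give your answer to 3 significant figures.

46.4 minutes

k = ln(C₁/C₂) / (t₂ − t₁) = ln(68.4/45.5) / (58.3 − 31.0)
  = 0.4077 / 27.30 = 0.01493 min⁻¹
t½ = ln 2 / k = ln 2 / 0.01493 ≈ 46.4 minutes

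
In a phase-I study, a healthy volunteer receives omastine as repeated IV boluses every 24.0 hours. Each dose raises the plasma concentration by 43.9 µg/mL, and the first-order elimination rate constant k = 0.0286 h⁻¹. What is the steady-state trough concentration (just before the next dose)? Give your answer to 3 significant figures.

44.5 µg/mL

Fraction remaining after one interval: e^(−kτ) = e^(−0.02860 × 24.0) = 0.5034
R = 1 / (1 − 0.5034) = 2.014
Css,max = 43.9 × 2.014 = 88.40 µg/mL
Css,min = Css,max × e^(−kτ) = 88.40 × 0.5034 ≈ 44.5 µg/mL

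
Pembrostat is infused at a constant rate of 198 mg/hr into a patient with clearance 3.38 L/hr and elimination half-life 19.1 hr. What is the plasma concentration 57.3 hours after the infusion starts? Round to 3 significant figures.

51.3 µg/mL

Css = rate / CL = 198 / 3.38 = 58.58 µg/mL
k = ln 2 / 19.1 = 0.03629 hr⁻¹
C(t) = Css (1 − e^(−kt)) = 58.58 × (1 − e^(−2.079)) = 58.58 × 0.8750 ≈ 51.3 µg/mL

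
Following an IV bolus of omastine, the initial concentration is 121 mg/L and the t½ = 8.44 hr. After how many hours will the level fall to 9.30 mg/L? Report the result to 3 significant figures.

k = ln 2 / 8.44 = 0.08213 hr⁻¹
C(t) = C₀ e^(−kt)  ⇒  t = ln(C₀/C) / k
t = ln(121/9.30) / 0.08213 = 2.566 / 0.08213 ≈ 31.2 hours

31.2 hours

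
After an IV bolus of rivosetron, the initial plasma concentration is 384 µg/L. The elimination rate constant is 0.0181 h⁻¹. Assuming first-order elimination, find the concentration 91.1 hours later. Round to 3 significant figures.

C(t) = C₀ e^(−kt) = 384 × e^(−0.01810 × 91.1) = 384 × e^(−1.649) = 384 × 0.1923 ≈ 73.8 µg/L

73.8 µg/L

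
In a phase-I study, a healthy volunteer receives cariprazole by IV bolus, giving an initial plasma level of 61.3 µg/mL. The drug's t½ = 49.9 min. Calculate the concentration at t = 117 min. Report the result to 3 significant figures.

k = ln 2 / 49.9 = 0.01389 min⁻¹
C(t) = C₀ e^(−kt) = 61.3 × e^(−0.01389 × 117) = 61.3 × e^(−1.625) = 61.3 × 0.1969 ≈ 12.1 µg/mL

12.1 µg/mL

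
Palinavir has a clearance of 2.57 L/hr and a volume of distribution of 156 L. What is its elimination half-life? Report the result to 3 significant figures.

k = CL / V = 2.57 / 156 = 0.01647 hr⁻¹
t½ = ln 2 / k = ln 2 / 0.01647 ≈ 42.1 hours

42.1 hours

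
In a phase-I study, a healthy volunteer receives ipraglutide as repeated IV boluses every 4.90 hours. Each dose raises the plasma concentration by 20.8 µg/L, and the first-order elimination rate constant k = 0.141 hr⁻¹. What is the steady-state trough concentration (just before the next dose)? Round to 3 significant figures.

Fraction remaining after one interval: e^(−kτ) = e^(−0.1410 × 4.90) = 0.5011
R = 1 / (1 − 0.5011) = 2.005
Css,max = 20.8 × 2.005 = 41.69 µg/L
Css,min = Css,max × e^(−kτ) = 41.69 × 0.5011 ≈ 20.9 µg/L

20.9 µg/L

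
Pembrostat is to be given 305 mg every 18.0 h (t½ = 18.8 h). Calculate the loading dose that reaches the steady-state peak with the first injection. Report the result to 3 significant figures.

k = ln 2 / 18.8 = 0.03687 h⁻¹
Accumulation ratio R = 1 / (1 − e^(−kτ)) = 1 / (1 − e^(−0.03687×18.0)) = 1 / (1 − 0.5150) = 2.062
Loading dose = maintenance dose × R = 305 × 2.062 ≈ 629 mg

629 mg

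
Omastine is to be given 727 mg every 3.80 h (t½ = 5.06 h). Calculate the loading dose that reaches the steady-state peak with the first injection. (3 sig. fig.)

1790 mg

k = ln 2 / 5.06 = 0.1370 h⁻¹
Accumulation ratio R = 1 / (1 − e^(−kτ)) = 1 / (1 − e^(−0.1370×3.80)) = 1 / (1 − 0.5942) = 2.464
Loading dose = maintenance dose × R = 727 × 2.464 ≈ 1790 mg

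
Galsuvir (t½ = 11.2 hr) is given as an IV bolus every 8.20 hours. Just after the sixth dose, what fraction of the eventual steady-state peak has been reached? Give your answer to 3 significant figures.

k = ln 2 / 11.2 = 0.06189 hr⁻¹
f_n = 1 − e^(−nkτ) = 1 − e^(−6 × 0.06189 × 8.20) = 1 − e^(−3.045) = 1 − 0.04760 ≈ 0.952

0.952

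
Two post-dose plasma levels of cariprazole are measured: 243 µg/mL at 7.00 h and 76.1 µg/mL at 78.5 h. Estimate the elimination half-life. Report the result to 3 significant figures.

k = ln(C₁/C₂) / (t₂ − t₁) = ln(243/76.1) / (78.5 − 7.00)
  = 1.161 / 71.50 = 0.01624 h⁻¹
t½ = ln 2 / k = ln 2 / 0.01624 ≈ 42.7 hours

42.7 hours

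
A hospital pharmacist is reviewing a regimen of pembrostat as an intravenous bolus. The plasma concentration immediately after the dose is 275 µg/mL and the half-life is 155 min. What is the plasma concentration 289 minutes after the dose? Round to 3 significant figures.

75.5 µg/mL

k = ln 2 / 155 = 0.004472 min⁻¹
C(t) = C₀ e^(−kt) = 275 × e^(−0.004472 × 289) = 275 × e^(−1.292) = 275 × 0.2746 ≈ 75.5 µg/mL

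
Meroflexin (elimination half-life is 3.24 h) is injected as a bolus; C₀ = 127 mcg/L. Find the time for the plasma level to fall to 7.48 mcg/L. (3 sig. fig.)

13.2 hours

k = ln 2 / 3.24 = 0.2139 h⁻¹
C(t) = C₀ e^(−kt)  ⇒  t = ln(C₀/C) / k
t = ln(127/7.48) / 0.2139 = 2.832 / 0.2139 ≈ 13.2 hours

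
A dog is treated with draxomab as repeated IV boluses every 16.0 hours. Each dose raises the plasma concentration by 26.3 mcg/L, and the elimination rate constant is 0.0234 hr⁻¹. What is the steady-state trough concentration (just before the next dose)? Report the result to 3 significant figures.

Fraction remaining after one interval: e^(−kτ) = e^(−0.02340 × 16.0) = 0.6877
R = 1 / (1 − 0.6877) = 3.202
Css,max = 26.3 × 3.202 = 84.21 mcg/L
Css,min = Css,max × e^(−kτ) = 84.21 × 0.6877 ≈ 57.9 mcg/L

57.9 mcg/L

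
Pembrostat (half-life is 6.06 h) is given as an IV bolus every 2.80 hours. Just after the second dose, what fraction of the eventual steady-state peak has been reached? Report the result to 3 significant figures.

0.473

k = ln 2 / 6.06 = 0.1144 h⁻¹
f_n = 1 − e^(−nkτ) = 1 − e^(−2 × 0.1144 × 2.80) = 1 − e^(−0.6405) = 1 − 0.5270 ≈ 0.473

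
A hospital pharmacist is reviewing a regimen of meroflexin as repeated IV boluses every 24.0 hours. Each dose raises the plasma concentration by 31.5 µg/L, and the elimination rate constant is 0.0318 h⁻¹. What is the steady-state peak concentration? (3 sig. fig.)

Fraction remaining after one interval: e^(−kτ) = e^(−0.03180 × 24.0) = 0.4662
R = 1 / (1 − 0.4662) = 1.873
Css,max = 31.5 × 1.873 ≈ 59.0 µg/L

59.0 µg/L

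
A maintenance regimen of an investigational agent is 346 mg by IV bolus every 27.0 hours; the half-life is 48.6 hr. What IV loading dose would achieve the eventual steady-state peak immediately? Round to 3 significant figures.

k = ln 2 / 48.6 = 0.01426 hr⁻¹
Accumulation ratio R = 1 / (1 − e^(−kτ)) = 1 / (1 − e^(−0.01426×27.0)) = 1 / (1 − 0.6804) = 3.129
Loading dose = maintenance dose × R = 346 × 3.129 ≈ 1080 mg

1080 mg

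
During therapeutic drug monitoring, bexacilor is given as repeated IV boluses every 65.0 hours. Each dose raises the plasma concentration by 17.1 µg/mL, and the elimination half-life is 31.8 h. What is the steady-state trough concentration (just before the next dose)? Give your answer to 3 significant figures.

5.47 µg/mL

k = ln 2 / 31.8 = 0.02180 h⁻¹
Fraction remaining after one interval: e^(−kτ) = e^(−0.02180 × 65.0) = 0.2425
R = 1 / (1 − 0.2425) = 1.320
Css,max = 17.1 × 1.320 = 22.57 µg/mL
Css,min = Css,max × e^(−kτ) = 22.57 × 0.2425 ≈ 5.47 µg/mL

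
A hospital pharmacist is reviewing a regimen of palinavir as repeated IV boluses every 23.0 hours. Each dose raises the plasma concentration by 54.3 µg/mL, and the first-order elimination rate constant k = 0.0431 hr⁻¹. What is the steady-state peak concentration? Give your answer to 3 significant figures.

Fraction remaining after one interval: e^(−kτ) = e^(−0.04310 × 23.0) = 0.3711
R = 1 / (1 − 0.3711) = 1.590
Css,max = 54.3 × 1.590 ≈ 86.3 µg/mL

86.3 µg/mL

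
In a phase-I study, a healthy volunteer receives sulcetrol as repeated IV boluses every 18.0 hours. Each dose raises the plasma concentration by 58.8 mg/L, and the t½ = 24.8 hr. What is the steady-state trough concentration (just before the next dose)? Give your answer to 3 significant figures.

89.9 mg/L

k = ln 2 / 24.8 = 0.02795 hr⁻¹
Fraction remaining after one interval: e^(−kτ) = e^(−0.02795 × 18.0) = 0.6047
R = 1 / (1 − 0.6047) = 2.529
Css,max = 58.8 × 2.529 = 148.7 mg/L
Css,min = Css,max × e^(−kτ) = 148.7 × 0.6047 ≈ 89.9 mg/L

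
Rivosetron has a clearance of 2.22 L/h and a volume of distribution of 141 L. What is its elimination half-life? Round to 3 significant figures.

k = CL / V = 2.22 / 141 = 0.01574 h⁻¹
t½ = ln 2 / k = ln 2 / 0.01574 ≈ 44.0 hours

44.0 hours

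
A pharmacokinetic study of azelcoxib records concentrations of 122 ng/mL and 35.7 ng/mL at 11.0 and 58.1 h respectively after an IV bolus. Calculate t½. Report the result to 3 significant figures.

k = ln(C₁/C₂) / (t₂ − t₁) = ln(122/35.7) / (58.1 − 11.0)
  = 1.229 / 47.10 = 0.02609 h⁻¹
t½ = ln 2 / k = ln 2 / 0.02609 ≈ 26.6 hours

26.6 hours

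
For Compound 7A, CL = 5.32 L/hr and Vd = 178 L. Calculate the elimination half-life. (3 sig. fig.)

23.2 hours

k = CL / V = 5.32 / 178 = 0.02989 hr⁻¹
t½ = ln 2 / k = ln 2 / 0.02989 ≈ 23.2 hours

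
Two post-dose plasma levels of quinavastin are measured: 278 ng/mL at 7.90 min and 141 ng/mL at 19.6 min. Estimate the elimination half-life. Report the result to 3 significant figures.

k = ln(C₁/C₂) / (t₂ − t₁) = ln(278/141) / (19.6 − 7.90)
  = 0.6789 / 11.70 = 0.05802 min⁻¹
t½ = ln 2 / k = ln 2 / 0.05802 ≈ 11.9 minutes

11.9 minutes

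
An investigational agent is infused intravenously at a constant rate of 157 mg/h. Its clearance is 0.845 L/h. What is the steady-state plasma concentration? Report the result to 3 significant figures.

186 mg/L

Css = infusion rate / CL = 157 / 0.845 ≈ 186 mg/L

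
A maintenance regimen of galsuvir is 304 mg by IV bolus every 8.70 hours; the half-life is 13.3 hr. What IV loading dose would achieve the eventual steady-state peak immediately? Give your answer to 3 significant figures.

k = ln 2 / 13.3 = 0.05212 hr⁻¹
Accumulation ratio R = 1 / (1 − e^(−kτ)) = 1 / (1 − e^(−0.05212×8.70)) = 1 / (1 − 0.6355) = 2.743
Loading dose = maintenance dose × R = 304 × 2.743 ≈ 834 mg

834 mg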